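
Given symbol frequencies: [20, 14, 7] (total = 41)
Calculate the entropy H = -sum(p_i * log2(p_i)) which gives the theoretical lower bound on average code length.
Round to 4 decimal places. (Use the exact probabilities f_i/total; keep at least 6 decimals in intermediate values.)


Per-symbol terms -p_i * log2(p_i) with p_i = f_i/41:
  p = 20/41 = 0.487805: log2(p) = -1.035624, -p*log2(p) = 0.505182
  p = 14/41 = 0.341463: log2(p) = -1.550197, -p*log2(p) = 0.529336
  p = 7/41 = 0.170732: log2(p) = -2.550197, -p*log2(p) = 0.435400
H = 0.505182 + 0.529336 + 0.435400 = 1.469918

H = 1.4699 bits/symbol


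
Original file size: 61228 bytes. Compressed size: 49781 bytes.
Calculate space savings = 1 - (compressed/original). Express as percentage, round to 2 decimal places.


ratio = compressed/original = 49781/61228 = 0.813043
savings = 1 - ratio = 1 - 0.813043 = 0.186957
as a percentage: 0.186957 * 100 = 18.7%

Space savings = 1 - 49781/61228 = 18.7%


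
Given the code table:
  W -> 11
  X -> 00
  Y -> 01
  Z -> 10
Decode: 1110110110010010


Decoding:
11 -> W
10 -> Z
11 -> W
01 -> Y
10 -> Z
01 -> Y
00 -> X
10 -> Z


Result: WZWYZYXZ


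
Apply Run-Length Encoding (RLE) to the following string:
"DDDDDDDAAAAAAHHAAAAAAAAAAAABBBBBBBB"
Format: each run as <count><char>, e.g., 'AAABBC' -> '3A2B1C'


Scanning runs left to right:
  i=0: run of 'D' x 7 -> '7D'
  i=7: run of 'A' x 6 -> '6A'
  i=13: run of 'H' x 2 -> '2H'
  i=15: run of 'A' x 12 -> '12A'
  i=27: run of 'B' x 8 -> '8B'

RLE = 7D6A2H12A8B


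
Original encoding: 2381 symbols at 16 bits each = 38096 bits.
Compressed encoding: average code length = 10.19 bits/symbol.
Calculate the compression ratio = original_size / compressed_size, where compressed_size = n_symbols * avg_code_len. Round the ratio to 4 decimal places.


original_size = n_symbols * orig_bits = 2381 * 16 = 38096 bits
compressed_size = n_symbols * avg_code_len = 2381 * 10.19 = 24262.39 bits
ratio = original_size / compressed_size = 38096 / 24262.39 = 1.5702

Compression ratio = 1.5702


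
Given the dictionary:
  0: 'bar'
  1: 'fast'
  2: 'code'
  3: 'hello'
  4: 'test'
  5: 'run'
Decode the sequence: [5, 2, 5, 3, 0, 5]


Look up each index in the dictionary:
  5 -> 'run'
  2 -> 'code'
  5 -> 'run'
  3 -> 'hello'
  0 -> 'bar'
  5 -> 'run'

Decoded: "run code run hello bar run"


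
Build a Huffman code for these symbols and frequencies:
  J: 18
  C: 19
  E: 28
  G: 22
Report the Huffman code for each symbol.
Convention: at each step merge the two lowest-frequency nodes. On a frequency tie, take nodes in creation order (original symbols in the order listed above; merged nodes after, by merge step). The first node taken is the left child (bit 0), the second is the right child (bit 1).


Huffman tree construction:
Step 1: Merge J(18) + C(19) = 37
Step 2: Merge G(22) + E(28) = 50
Step 3: Merge (J+C)(37) + (G+E)(50) = 87
Read each symbol's code off the tree from the root (left child = 0, right child = 1).

Codes:
  J: 00 (length 2)
  C: 01 (length 2)
  E: 11 (length 2)
  G: 10 (length 2)
Average code length: 174/87 = 2.0000 bits/symbol


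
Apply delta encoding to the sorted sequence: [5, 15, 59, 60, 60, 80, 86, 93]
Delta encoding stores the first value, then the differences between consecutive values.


First value: 5
Deltas:
  15 - 5 = 10
  59 - 15 = 44
  60 - 59 = 1
  60 - 60 = 0
  80 - 60 = 20
  86 - 80 = 6
  93 - 86 = 7


Delta encoded: [5, 10, 44, 1, 0, 20, 6, 7]


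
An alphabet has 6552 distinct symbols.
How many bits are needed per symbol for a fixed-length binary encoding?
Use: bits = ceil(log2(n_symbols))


log2(6552) = 12.6777
Bracket: 2^12 = 4096 < 6552 <= 2^13 = 8192
So ceil(log2(6552)) = 13

bits = ceil(log2(6552)) = ceil(12.6777) = 13 bits


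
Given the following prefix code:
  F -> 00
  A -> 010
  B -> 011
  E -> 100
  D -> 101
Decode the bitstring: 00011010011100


Decoding step by step:
Bits 00 -> F
Bits 011 -> B
Bits 010 -> A
Bits 011 -> B
Bits 100 -> E


Decoded message: FBABE


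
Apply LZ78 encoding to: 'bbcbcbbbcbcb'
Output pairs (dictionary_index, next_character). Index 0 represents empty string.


LZ78 encoding steps:
Dictionary: {0: ''}
Step 1: w='' (idx 0), next='b' -> output (0, 'b'), add 'b' as idx 1
Step 2: w='b' (idx 1), next='c' -> output (1, 'c'), add 'bc' as idx 2
Step 3: w='bc' (idx 2), next='b' -> output (2, 'b'), add 'bcb' as idx 3
Step 4: w='b' (idx 1), next='b' -> output (1, 'b'), add 'bb' as idx 4
Step 5: w='' (idx 0), next='c' -> output (0, 'c'), add 'c' as idx 5
Step 6: w='bcb' (idx 3), end of input -> output (3, '')


Encoded: [(0, 'b'), (1, 'c'), (2, 'b'), (1, 'b'), (0, 'c'), (3, '')]


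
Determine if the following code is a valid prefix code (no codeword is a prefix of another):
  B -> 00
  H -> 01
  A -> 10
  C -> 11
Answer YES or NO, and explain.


Checking each pair (does one codeword prefix another?):
  B='00' vs H='01': no prefix
  B='00' vs A='10': no prefix
  B='00' vs C='11': no prefix
  H='01' vs B='00': no prefix
  H='01' vs A='10': no prefix
  H='01' vs C='11': no prefix
  A='10' vs B='00': no prefix
  A='10' vs H='01': no prefix
  A='10' vs C='11': no prefix
  C='11' vs B='00': no prefix
  C='11' vs H='01': no prefix
  C='11' vs A='10': no prefix
No violation found over all pairs.

YES -- this is a valid prefix code. No codeword is a prefix of any other codeword.


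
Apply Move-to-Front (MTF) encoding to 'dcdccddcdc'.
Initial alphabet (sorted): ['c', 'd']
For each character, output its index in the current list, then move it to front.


MTF encoding:
'd': index 1 in ['c', 'd'] -> ['d', 'c']
'c': index 1 in ['d', 'c'] -> ['c', 'd']
'd': index 1 in ['c', 'd'] -> ['d', 'c']
'c': index 1 in ['d', 'c'] -> ['c', 'd']
'c': index 0 in ['c', 'd'] -> ['c', 'd']
'd': index 1 in ['c', 'd'] -> ['d', 'c']
'd': index 0 in ['d', 'c'] -> ['d', 'c']
'c': index 1 in ['d', 'c'] -> ['c', 'd']
'd': index 1 in ['c', 'd'] -> ['d', 'c']
'c': index 1 in ['d', 'c'] -> ['c', 'd']


Output: [1, 1, 1, 1, 0, 1, 0, 1, 1, 1]


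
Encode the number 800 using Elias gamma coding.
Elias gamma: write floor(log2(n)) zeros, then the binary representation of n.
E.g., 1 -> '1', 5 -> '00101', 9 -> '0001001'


num_bits = floor(log2(800)) + 1 = 10
leading_zeros = num_bits - 1 = 9
binary(800) = 1100100000

Elias gamma(800) = '000000000' + '1100100000' = 0000000001100100000 (19 bits)


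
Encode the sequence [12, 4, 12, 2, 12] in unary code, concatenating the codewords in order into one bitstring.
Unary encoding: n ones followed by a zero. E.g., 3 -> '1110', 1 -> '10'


Encode each number as n ones followed by a terminating 0:
  12 -> 1111111111110 (13 bits)
  4 -> 11110 (5 bits)
  12 -> 1111111111110 (13 bits)
  2 -> 110 (3 bits)
  12 -> 1111111111110 (13 bits)
Total length = 13 + 5 + 13 + 3 + 13 = 47 bits.

Unary([12, 4, 12, 2, 12]) = 11111111111101111011111111111101101111111111110 (47 bits)


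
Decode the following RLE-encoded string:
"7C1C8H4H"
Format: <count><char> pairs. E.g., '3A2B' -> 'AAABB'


Expanding each <count><char> pair:
  7C -> 'CCCCCCC'
  1C -> 'C'
  8H -> 'HHHHHHHH'
  4H -> 'HHHH'

Decoded = CCCCCCCCHHHHHHHHHHHH


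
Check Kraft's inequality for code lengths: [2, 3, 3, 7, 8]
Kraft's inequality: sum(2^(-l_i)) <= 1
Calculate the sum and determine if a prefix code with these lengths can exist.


Sum = 2^(-2) + 2^(-3) + 2^(-3) + 2^(-7) + 2^(-8)
    = 0.25 + 0.125 + 0.125 + 0.0078125 + 0.00390625
    = 131/256 = 0.51171875
Since 0.51171875 <= 1, Kraft's inequality IS satisfied.
A prefix code with these lengths CAN exist.

Kraft sum = 0.51171875. Satisfied.


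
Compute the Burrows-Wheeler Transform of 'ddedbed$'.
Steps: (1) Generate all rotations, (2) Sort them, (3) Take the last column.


Rotations (sorted):
  0: $ddedbed -> last char: d
  1: bed$dded -> last char: d
  2: d$ddedbe -> last char: e
  3: dbed$dde -> last char: e
  4: ddedbed$ -> last char: $
  5: dedbed$d -> last char: d
  6: ed$ddedb -> last char: b
  7: edbed$dd -> last char: d


BWT = ddee$dbd


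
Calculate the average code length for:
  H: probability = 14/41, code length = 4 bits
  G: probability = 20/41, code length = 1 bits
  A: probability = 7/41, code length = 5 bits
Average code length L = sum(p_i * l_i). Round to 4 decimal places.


Weighted contributions p_i * l_i:
  H: (14/41) * 4 = 56/41
  G: (20/41) * 1 = 20/41
  A: (7/41) * 5 = 35/41
Sum = (56 + 20 + 35)/41 = 111/41

L = 111/41 = 2.7073 bits/symbol


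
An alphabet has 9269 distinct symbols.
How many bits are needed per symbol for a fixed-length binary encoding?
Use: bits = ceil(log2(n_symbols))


log2(9269) = 13.1782
Bracket: 2^13 = 8192 < 9269 <= 2^14 = 16384
So ceil(log2(9269)) = 14

bits = ceil(log2(9269)) = ceil(13.1782) = 14 bits


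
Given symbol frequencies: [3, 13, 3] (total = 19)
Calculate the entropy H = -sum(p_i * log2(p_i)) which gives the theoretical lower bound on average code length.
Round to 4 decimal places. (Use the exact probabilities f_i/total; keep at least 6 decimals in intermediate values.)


Per-symbol terms -p_i * log2(p_i) with p_i = f_i/19:
  p = 3/19 = 0.157895: log2(p) = -2.662965, -p*log2(p) = 0.420468
  p = 13/19 = 0.684211: log2(p) = -0.547488, -p*log2(p) = 0.374597
  p = 3/19 = 0.157895: log2(p) = -2.662965, -p*log2(p) = 0.420468
H = 0.420468 + 0.374597 + 0.420468 = 1.215533

H = 1.2155 bits/symbol


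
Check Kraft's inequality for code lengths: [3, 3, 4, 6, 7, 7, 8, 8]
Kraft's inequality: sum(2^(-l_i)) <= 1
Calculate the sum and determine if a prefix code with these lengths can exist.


Sum = 2^(-3) + 2^(-3) + 2^(-4) + 2^(-6) + 2^(-7) + 2^(-7) + 2^(-8) + 2^(-8)
    = 0.125 + 0.125 + 0.0625 + 0.015625 + 0.0078125 + 0.0078125 + 0.00390625 + 0.00390625
    = 90/256 = 0.3515625
Since 0.3515625 <= 1, Kraft's inequality IS satisfied.
A prefix code with these lengths CAN exist.

Kraft sum = 0.3515625. Satisfied.


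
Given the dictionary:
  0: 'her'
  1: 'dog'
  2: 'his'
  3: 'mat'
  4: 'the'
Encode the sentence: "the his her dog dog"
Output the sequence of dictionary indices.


Look up each word in the dictionary:
  'the' -> 4
  'his' -> 2
  'her' -> 0
  'dog' -> 1
  'dog' -> 1

Encoded: [4, 2, 0, 1, 1]


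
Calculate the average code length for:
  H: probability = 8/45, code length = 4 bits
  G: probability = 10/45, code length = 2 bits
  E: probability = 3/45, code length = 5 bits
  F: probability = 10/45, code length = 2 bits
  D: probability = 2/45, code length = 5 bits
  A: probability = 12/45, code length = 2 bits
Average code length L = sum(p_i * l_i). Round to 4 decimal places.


Weighted contributions p_i * l_i:
  H: (8/45) * 4 = 32/45
  G: (10/45) * 2 = 20/45
  E: (3/45) * 5 = 15/45
  F: (10/45) * 2 = 20/45
  D: (2/45) * 5 = 10/45
  A: (12/45) * 2 = 24/45
Sum = (32 + 20 + 15 + 20 + 10 + 24)/45 = 121/45

L = 121/45 = 2.6889 bits/symbol


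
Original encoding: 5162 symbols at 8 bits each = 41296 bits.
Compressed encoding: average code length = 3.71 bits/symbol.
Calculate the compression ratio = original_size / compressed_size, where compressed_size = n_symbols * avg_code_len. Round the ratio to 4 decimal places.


original_size = n_symbols * orig_bits = 5162 * 8 = 41296 bits
compressed_size = n_symbols * avg_code_len = 5162 * 3.71 = 19151.02 bits
ratio = original_size / compressed_size = 41296 / 19151.02 = 2.1563

Compression ratio = 2.1563


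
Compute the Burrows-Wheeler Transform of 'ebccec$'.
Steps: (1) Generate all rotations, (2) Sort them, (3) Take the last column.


Rotations (sorted):
  0: $ebccec -> last char: c
  1: bccec$e -> last char: e
  2: c$ebcce -> last char: e
  3: ccec$eb -> last char: b
  4: cec$ebc -> last char: c
  5: ebccec$ -> last char: $
  6: ec$ebcc -> last char: c


BWT = ceebc$c


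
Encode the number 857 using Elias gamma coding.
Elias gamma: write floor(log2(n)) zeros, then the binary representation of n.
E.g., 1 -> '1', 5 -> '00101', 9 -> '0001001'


num_bits = floor(log2(857)) + 1 = 10
leading_zeros = num_bits - 1 = 9
binary(857) = 1101011001

Elias gamma(857) = '000000000' + '1101011001' = 0000000001101011001 (19 bits)


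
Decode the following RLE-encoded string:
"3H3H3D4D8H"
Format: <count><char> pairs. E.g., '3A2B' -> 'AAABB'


Expanding each <count><char> pair:
  3H -> 'HHH'
  3H -> 'HHH'
  3D -> 'DDD'
  4D -> 'DDDD'
  8H -> 'HHHHHHHH'

Decoded = HHHHHHDDDDDDDHHHHHHHH


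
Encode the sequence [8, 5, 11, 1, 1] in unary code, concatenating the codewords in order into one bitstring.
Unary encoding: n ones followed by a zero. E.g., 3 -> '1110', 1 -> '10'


Encode each number as n ones followed by a terminating 0:
  8 -> 111111110 (9 bits)
  5 -> 111110 (6 bits)
  11 -> 111111111110 (12 bits)
  1 -> 10 (2 bits)
  1 -> 10 (2 bits)
Total length = 9 + 6 + 12 + 2 + 2 = 31 bits.

Unary([8, 5, 11, 1, 1]) = 1111111101111101111111111101010 (31 bits)


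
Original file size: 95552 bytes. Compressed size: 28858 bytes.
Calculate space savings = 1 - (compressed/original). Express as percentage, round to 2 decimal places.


ratio = compressed/original = 28858/95552 = 0.302014
savings = 1 - ratio = 1 - 0.302014 = 0.697986
as a percentage: 0.697986 * 100 = 69.8%

Space savings = 1 - 28858/95552 = 69.8%


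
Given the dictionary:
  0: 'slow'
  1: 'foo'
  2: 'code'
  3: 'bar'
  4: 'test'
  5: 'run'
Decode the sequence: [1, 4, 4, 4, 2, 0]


Look up each index in the dictionary:
  1 -> 'foo'
  4 -> 'test'
  4 -> 'test'
  4 -> 'test'
  2 -> 'code'
  0 -> 'slow'

Decoded: "foo test test test code slow"


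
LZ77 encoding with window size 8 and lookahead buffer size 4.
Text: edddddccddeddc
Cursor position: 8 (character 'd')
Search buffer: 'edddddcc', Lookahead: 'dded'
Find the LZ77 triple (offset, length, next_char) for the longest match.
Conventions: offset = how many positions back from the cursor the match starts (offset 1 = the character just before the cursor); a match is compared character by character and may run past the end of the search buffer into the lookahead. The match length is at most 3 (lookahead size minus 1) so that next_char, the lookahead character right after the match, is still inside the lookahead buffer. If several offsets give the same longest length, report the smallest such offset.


Try each offset into the search buffer:
  offset=1 (pos 7, char 'c'): match length 0
  offset=2 (pos 6, char 'c'): match length 0
  offset=3 (pos 5, char 'd'): match length 1
  offset=4 (pos 4, char 'd'): match length 2
  offset=5 (pos 3, char 'd'): match length 2
  offset=6 (pos 2, char 'd'): match length 2
  offset=7 (pos 1, char 'd'): match length 2
  offset=8 (pos 0, char 'e'): match length 0
Longest match has length 2, found at offsets 4, 5, 6, 7; take the smallest, offset 4.
next_char = character at position 8 + 2 = 10 -> 'e'

Best match: offset=4, length=2 (matching 'dd' starting at position 4)
LZ77 triple: (4, 2, 'e')


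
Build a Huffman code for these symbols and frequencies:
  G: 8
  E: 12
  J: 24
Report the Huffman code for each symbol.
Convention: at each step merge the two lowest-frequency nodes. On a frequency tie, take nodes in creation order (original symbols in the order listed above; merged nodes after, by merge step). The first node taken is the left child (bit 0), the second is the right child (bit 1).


Huffman tree construction:
Step 1: Merge G(8) + E(12) = 20
Step 2: Merge (G+E)(20) + J(24) = 44
Read each symbol's code off the tree from the root (left child = 0, right child = 1).

Codes:
  G: 00 (length 2)
  E: 01 (length 2)
  J: 1 (length 1)
Average code length: 64/44 = 1.4545 bits/symbol


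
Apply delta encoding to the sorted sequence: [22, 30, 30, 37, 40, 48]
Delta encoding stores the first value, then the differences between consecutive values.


First value: 22
Deltas:
  30 - 22 = 8
  30 - 30 = 0
  37 - 30 = 7
  40 - 37 = 3
  48 - 40 = 8


Delta encoded: [22, 8, 0, 7, 3, 8]


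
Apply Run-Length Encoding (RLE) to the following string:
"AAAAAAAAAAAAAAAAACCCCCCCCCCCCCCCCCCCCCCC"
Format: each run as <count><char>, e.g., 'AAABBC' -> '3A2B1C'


Scanning runs left to right:
  i=0: run of 'A' x 17 -> '17A'
  i=17: run of 'C' x 23 -> '23C'

RLE = 17A23C


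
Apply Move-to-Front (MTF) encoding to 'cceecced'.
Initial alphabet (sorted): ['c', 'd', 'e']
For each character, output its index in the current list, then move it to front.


MTF encoding:
'c': index 0 in ['c', 'd', 'e'] -> ['c', 'd', 'e']
'c': index 0 in ['c', 'd', 'e'] -> ['c', 'd', 'e']
'e': index 2 in ['c', 'd', 'e'] -> ['e', 'c', 'd']
'e': index 0 in ['e', 'c', 'd'] -> ['e', 'c', 'd']
'c': index 1 in ['e', 'c', 'd'] -> ['c', 'e', 'd']
'c': index 0 in ['c', 'e', 'd'] -> ['c', 'e', 'd']
'e': index 1 in ['c', 'e', 'd'] -> ['e', 'c', 'd']
'd': index 2 in ['e', 'c', 'd'] -> ['d', 'e', 'c']


Output: [0, 0, 2, 0, 1, 0, 1, 2]


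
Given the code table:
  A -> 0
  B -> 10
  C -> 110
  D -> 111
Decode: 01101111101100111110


Decoding:
0 -> A
110 -> C
111 -> D
110 -> C
110 -> C
0 -> A
111 -> D
110 -> C


Result: ACDCCADC


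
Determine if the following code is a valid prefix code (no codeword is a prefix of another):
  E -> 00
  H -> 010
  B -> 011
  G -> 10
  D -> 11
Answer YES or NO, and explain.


Checking each pair (does one codeword prefix another?):
  E='00' vs H='010': no prefix
  E='00' vs B='011': no prefix
  E='00' vs G='10': no prefix
  E='00' vs D='11': no prefix
  H='010' vs E='00': no prefix
  H='010' vs B='011': no prefix
  H='010' vs G='10': no prefix
  H='010' vs D='11': no prefix
  B='011' vs E='00': no prefix
  B='011' vs H='010': no prefix
  B='011' vs G='10': no prefix
  B='011' vs D='11': no prefix
  G='10' vs E='00': no prefix
  G='10' vs H='010': no prefix
  G='10' vs B='011': no prefix
  G='10' vs D='11': no prefix
  D='11' vs E='00': no prefix
  D='11' vs H='010': no prefix
  D='11' vs B='011': no prefix
  D='11' vs G='10': no prefix
No violation found over all pairs.

YES -- this is a valid prefix code. No codeword is a prefix of any other codeword.


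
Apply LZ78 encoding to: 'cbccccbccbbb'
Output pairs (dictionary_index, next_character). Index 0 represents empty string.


LZ78 encoding steps:
Dictionary: {0: ''}
Step 1: w='' (idx 0), next='c' -> output (0, 'c'), add 'c' as idx 1
Step 2: w='' (idx 0), next='b' -> output (0, 'b'), add 'b' as idx 2
Step 3: w='c' (idx 1), next='c' -> output (1, 'c'), add 'cc' as idx 3
Step 4: w='cc' (idx 3), next='b' -> output (3, 'b'), add 'ccb' as idx 4
Step 5: w='ccb' (idx 4), next='b' -> output (4, 'b'), add 'ccbb' as idx 5
Step 6: w='b' (idx 2), end of input -> output (2, '')


Encoded: [(0, 'c'), (0, 'b'), (1, 'c'), (3, 'b'), (4, 'b'), (2, '')]


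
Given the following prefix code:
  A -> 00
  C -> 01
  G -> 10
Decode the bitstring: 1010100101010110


Decoding step by step:
Bits 10 -> G
Bits 10 -> G
Bits 10 -> G
Bits 01 -> C
Bits 01 -> C
Bits 01 -> C
Bits 01 -> C
Bits 10 -> G


Decoded message: GGGCCCCG


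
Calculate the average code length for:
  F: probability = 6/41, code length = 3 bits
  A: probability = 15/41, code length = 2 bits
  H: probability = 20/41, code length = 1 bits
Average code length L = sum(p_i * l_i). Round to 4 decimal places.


Weighted contributions p_i * l_i:
  F: (6/41) * 3 = 18/41
  A: (15/41) * 2 = 30/41
  H: (20/41) * 1 = 20/41
Sum = (18 + 30 + 20)/41 = 68/41

L = 68/41 = 1.6585 bits/symbol


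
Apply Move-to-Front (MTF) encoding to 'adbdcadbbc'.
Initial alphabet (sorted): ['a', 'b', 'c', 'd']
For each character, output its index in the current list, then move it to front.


MTF encoding:
'a': index 0 in ['a', 'b', 'c', 'd'] -> ['a', 'b', 'c', 'd']
'd': index 3 in ['a', 'b', 'c', 'd'] -> ['d', 'a', 'b', 'c']
'b': index 2 in ['d', 'a', 'b', 'c'] -> ['b', 'd', 'a', 'c']
'd': index 1 in ['b', 'd', 'a', 'c'] -> ['d', 'b', 'a', 'c']
'c': index 3 in ['d', 'b', 'a', 'c'] -> ['c', 'd', 'b', 'a']
'a': index 3 in ['c', 'd', 'b', 'a'] -> ['a', 'c', 'd', 'b']
'd': index 2 in ['a', 'c', 'd', 'b'] -> ['d', 'a', 'c', 'b']
'b': index 3 in ['d', 'a', 'c', 'b'] -> ['b', 'd', 'a', 'c']
'b': index 0 in ['b', 'd', 'a', 'c'] -> ['b', 'd', 'a', 'c']
'c': index 3 in ['b', 'd', 'a', 'c'] -> ['c', 'b', 'd', 'a']


Output: [0, 3, 2, 1, 3, 3, 2, 3, 0, 3]


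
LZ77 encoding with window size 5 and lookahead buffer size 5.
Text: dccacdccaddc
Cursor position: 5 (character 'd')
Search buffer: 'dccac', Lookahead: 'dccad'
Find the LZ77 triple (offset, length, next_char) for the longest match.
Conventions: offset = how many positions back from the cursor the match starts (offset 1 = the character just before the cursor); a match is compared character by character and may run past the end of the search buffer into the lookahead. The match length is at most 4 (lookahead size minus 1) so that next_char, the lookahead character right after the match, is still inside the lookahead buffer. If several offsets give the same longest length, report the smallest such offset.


Try each offset into the search buffer:
  offset=1 (pos 4, char 'c'): match length 0
  offset=2 (pos 3, char 'a'): match length 0
  offset=3 (pos 2, char 'c'): match length 0
  offset=4 (pos 1, char 'c'): match length 0
  offset=5 (pos 0, char 'd'): match length 4
Longest match has length 4 at offset 5.
next_char = character at position 5 + 4 = 9 -> 'd'

Best match: offset=5, length=4 (matching 'dcca' starting at position 0)
LZ77 triple: (5, 4, 'd')


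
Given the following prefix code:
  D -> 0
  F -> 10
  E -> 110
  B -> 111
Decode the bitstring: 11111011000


Decoding step by step:
Bits 111 -> B
Bits 110 -> E
Bits 110 -> E
Bits 0 -> D
Bits 0 -> D


Decoded message: BEEDD


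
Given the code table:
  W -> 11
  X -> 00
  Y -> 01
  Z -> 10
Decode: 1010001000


Decoding:
10 -> Z
10 -> Z
00 -> X
10 -> Z
00 -> X


Result: ZZXZX


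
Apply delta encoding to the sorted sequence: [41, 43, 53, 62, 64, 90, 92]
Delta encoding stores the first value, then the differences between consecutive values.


First value: 41
Deltas:
  43 - 41 = 2
  53 - 43 = 10
  62 - 53 = 9
  64 - 62 = 2
  90 - 64 = 26
  92 - 90 = 2


Delta encoded: [41, 2, 10, 9, 2, 26, 2]


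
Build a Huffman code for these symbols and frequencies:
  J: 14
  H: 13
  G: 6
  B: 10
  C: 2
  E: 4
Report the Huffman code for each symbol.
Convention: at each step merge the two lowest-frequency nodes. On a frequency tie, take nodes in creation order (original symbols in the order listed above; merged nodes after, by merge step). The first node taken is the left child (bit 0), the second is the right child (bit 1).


Huffman tree construction:
Step 1: Merge C(2) + E(4) = 6
Step 2: Merge G(6) + (C+E)(6) = 12
Step 3: Merge B(10) + (G+(C+E))(12) = 22
Step 4: Merge H(13) + J(14) = 27
Step 5: Merge (B+(G+(C+E)))(22) + (H+J)(27) = 49
Read each symbol's code off the tree from the root (left child = 0, right child = 1).

Codes:
  J: 11 (length 2)
  H: 10 (length 2)
  G: 010 (length 3)
  B: 00 (length 2)
  C: 0110 (length 4)
  E: 0111 (length 4)
Average code length: 116/49 = 2.3673 bits/symbol


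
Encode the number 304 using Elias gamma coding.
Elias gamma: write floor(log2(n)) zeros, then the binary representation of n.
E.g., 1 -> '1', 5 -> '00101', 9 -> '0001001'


num_bits = floor(log2(304)) + 1 = 9
leading_zeros = num_bits - 1 = 8
binary(304) = 100110000

Elias gamma(304) = '00000000' + '100110000' = 00000000100110000 (17 bits)


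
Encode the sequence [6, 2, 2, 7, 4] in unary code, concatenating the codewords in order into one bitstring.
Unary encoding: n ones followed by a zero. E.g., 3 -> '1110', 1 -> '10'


Encode each number as n ones followed by a terminating 0:
  6 -> 1111110 (7 bits)
  2 -> 110 (3 bits)
  2 -> 110 (3 bits)
  7 -> 11111110 (8 bits)
  4 -> 11110 (5 bits)
Total length = 7 + 3 + 3 + 8 + 5 = 26 bits.

Unary([6, 2, 2, 7, 4]) = 11111101101101111111011110 (26 bits)


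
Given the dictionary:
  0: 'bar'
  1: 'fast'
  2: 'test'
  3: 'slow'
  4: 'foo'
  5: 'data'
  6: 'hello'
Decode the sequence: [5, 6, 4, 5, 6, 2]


Look up each index in the dictionary:
  5 -> 'data'
  6 -> 'hello'
  4 -> 'foo'
  5 -> 'data'
  6 -> 'hello'
  2 -> 'test'

Decoded: "data hello foo data hello test"


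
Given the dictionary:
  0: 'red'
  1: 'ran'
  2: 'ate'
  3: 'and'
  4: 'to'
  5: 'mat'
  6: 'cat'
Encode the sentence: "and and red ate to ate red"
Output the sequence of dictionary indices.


Look up each word in the dictionary:
  'and' -> 3
  'and' -> 3
  'red' -> 0
  'ate' -> 2
  'to' -> 4
  'ate' -> 2
  'red' -> 0

Encoded: [3, 3, 0, 2, 4, 2, 0]


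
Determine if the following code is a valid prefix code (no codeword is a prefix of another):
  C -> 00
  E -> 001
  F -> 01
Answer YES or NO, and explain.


Checking each pair (does one codeword prefix another?):
  C='00' vs E='001': prefix -- VIOLATION

NO -- this is NOT a valid prefix code. C (00) is a prefix of E (001).


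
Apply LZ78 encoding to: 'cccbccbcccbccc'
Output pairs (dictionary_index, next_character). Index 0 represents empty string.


LZ78 encoding steps:
Dictionary: {0: ''}
Step 1: w='' (idx 0), next='c' -> output (0, 'c'), add 'c' as idx 1
Step 2: w='c' (idx 1), next='c' -> output (1, 'c'), add 'cc' as idx 2
Step 3: w='' (idx 0), next='b' -> output (0, 'b'), add 'b' as idx 3
Step 4: w='cc' (idx 2), next='b' -> output (2, 'b'), add 'ccb' as idx 4
Step 5: w='cc' (idx 2), next='c' -> output (2, 'c'), add 'ccc' as idx 5
Step 6: w='b' (idx 3), next='c' -> output (3, 'c'), add 'bc' as idx 6
Step 7: w='cc' (idx 2), end of input -> output (2, '')


Encoded: [(0, 'c'), (1, 'c'), (0, 'b'), (2, 'b'), (2, 'c'), (3, 'c'), (2, '')]


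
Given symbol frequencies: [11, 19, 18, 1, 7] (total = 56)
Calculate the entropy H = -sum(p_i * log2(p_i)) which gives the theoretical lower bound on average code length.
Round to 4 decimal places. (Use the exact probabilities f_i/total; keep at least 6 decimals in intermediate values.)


Per-symbol terms -p_i * log2(p_i) with p_i = f_i/56:
  p = 11/56 = 0.196429: log2(p) = -2.347923, -p*log2(p) = 0.461199
  p = 19/56 = 0.339286: log2(p) = -1.559427, -p*log2(p) = 0.529091
  p = 18/56 = 0.321429: log2(p) = -1.637430, -p*log2(p) = 0.526317
  p = 1/56 = 0.017857: log2(p) = -5.807355, -p*log2(p) = 0.103703
  p = 7/56 = 0.125000: log2(p) = -3.000000, -p*log2(p) = 0.375000
H = 0.461199 + 0.529091 + 0.526317 + 0.103703 + 0.375000 = 1.995310

H = 1.9953 bits/symbol


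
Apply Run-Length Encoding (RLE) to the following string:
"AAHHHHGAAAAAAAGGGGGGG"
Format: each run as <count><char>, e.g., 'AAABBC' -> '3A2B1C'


Scanning runs left to right:
  i=0: run of 'A' x 2 -> '2A'
  i=2: run of 'H' x 4 -> '4H'
  i=6: run of 'G' x 1 -> '1G'
  i=7: run of 'A' x 7 -> '7A'
  i=14: run of 'G' x 7 -> '7G'

RLE = 2A4H1G7A7G


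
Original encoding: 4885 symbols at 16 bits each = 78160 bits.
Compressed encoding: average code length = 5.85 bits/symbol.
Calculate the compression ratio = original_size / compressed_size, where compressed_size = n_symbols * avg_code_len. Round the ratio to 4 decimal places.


original_size = n_symbols * orig_bits = 4885 * 16 = 78160 bits
compressed_size = n_symbols * avg_code_len = 4885 * 5.85 = 28577.25 bits
ratio = original_size / compressed_size = 78160 / 28577.25 = 2.735

Compression ratio = 2.735


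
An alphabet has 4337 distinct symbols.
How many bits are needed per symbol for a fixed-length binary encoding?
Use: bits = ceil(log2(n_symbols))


log2(4337) = 12.0825
Bracket: 2^12 = 4096 < 4337 <= 2^13 = 8192
So ceil(log2(4337)) = 13

bits = ceil(log2(4337)) = ceil(12.0825) = 13 bits


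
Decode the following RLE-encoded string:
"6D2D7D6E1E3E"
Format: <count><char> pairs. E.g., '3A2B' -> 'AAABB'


Expanding each <count><char> pair:
  6D -> 'DDDDDD'
  2D -> 'DD'
  7D -> 'DDDDDDD'
  6E -> 'EEEEEE'
  1E -> 'E'
  3E -> 'EEE'

Decoded = DDDDDDDDDDDDDDDEEEEEEEEEE


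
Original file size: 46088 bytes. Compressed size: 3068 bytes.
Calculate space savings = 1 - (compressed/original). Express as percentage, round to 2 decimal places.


ratio = compressed/original = 3068/46088 = 0.066568
savings = 1 - ratio = 1 - 0.066568 = 0.933432
as a percentage: 0.933432 * 100 = 93.34%

Space savings = 1 - 3068/46088 = 93.34%


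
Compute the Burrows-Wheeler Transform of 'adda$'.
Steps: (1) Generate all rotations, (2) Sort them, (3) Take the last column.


Rotations (sorted):
  0: $adda -> last char: a
  1: a$add -> last char: d
  2: adda$ -> last char: $
  3: da$ad -> last char: d
  4: dda$a -> last char: a


BWT = ad$da


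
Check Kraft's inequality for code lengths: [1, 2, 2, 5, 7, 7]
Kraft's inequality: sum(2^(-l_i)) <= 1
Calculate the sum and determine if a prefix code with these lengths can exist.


Sum = 2^(-1) + 2^(-2) + 2^(-2) + 2^(-5) + 2^(-7) + 2^(-7)
    = 0.5 + 0.25 + 0.25 + 0.03125 + 0.0078125 + 0.0078125
    = 134/128 = 1.046875
Since 1.046875 > 1, Kraft's inequality is NOT satisfied.
A prefix code with these lengths CANNOT exist.

Kraft sum = 1.046875. Not satisfied.


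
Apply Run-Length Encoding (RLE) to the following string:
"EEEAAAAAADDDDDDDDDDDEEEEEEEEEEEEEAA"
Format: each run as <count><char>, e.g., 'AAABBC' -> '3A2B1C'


Scanning runs left to right:
  i=0: run of 'E' x 3 -> '3E'
  i=3: run of 'A' x 6 -> '6A'
  i=9: run of 'D' x 11 -> '11D'
  i=20: run of 'E' x 13 -> '13E'
  i=33: run of 'A' x 2 -> '2A'

RLE = 3E6A11D13E2A


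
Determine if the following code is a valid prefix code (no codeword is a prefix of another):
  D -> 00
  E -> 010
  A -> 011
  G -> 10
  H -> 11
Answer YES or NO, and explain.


Checking each pair (does one codeword prefix another?):
  D='00' vs E='010': no prefix
  D='00' vs A='011': no prefix
  D='00' vs G='10': no prefix
  D='00' vs H='11': no prefix
  E='010' vs D='00': no prefix
  E='010' vs A='011': no prefix
  E='010' vs G='10': no prefix
  E='010' vs H='11': no prefix
  A='011' vs D='00': no prefix
  A='011' vs E='010': no prefix
  A='011' vs G='10': no prefix
  A='011' vs H='11': no prefix
  G='10' vs D='00': no prefix
  G='10' vs E='010': no prefix
  G='10' vs A='011': no prefix
  G='10' vs H='11': no prefix
  H='11' vs D='00': no prefix
  H='11' vs E='010': no prefix
  H='11' vs A='011': no prefix
  H='11' vs G='10': no prefix
No violation found over all pairs.

YES -- this is a valid prefix code. No codeword is a prefix of any other codeword.


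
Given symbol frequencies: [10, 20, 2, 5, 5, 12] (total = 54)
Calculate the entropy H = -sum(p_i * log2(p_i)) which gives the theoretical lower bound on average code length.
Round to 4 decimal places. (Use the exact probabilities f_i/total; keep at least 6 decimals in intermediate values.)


Per-symbol terms -p_i * log2(p_i) with p_i = f_i/54:
  p = 10/54 = 0.185185: log2(p) = -2.432959, -p*log2(p) = 0.450548
  p = 20/54 = 0.370370: log2(p) = -1.432959, -p*log2(p) = 0.530726
  p = 2/54 = 0.037037: log2(p) = -4.754888, -p*log2(p) = 0.176107
  p = 5/54 = 0.092593: log2(p) = -3.432959, -p*log2(p) = 0.317867
  p = 5/54 = 0.092593: log2(p) = -3.432959, -p*log2(p) = 0.317867
  p = 12/54 = 0.222222: log2(p) = -2.169925, -p*log2(p) = 0.482206
H = 0.450548 + 0.530726 + 0.176107 + 0.317867 + 0.317867 + 0.482206 = 2.275321

H = 2.2753 bits/symbol


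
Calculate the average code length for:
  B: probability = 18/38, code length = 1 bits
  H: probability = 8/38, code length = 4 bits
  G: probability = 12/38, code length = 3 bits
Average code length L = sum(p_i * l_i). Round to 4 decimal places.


Weighted contributions p_i * l_i:
  B: (18/38) * 1 = 18/38
  H: (8/38) * 4 = 32/38
  G: (12/38) * 3 = 36/38
Sum = (18 + 32 + 36)/38 = 86/38

L = 86/38 = 2.2632 bits/symbol


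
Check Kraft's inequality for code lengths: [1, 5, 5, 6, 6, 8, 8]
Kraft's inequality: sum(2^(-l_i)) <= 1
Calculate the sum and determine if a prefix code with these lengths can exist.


Sum = 2^(-1) + 2^(-5) + 2^(-5) + 2^(-6) + 2^(-6) + 2^(-8) + 2^(-8)
    = 0.5 + 0.03125 + 0.03125 + 0.015625 + 0.015625 + 0.00390625 + 0.00390625
    = 154/256 = 0.6015625
Since 0.6015625 <= 1, Kraft's inequality IS satisfied.
A prefix code with these lengths CAN exist.

Kraft sum = 0.6015625. Satisfied.


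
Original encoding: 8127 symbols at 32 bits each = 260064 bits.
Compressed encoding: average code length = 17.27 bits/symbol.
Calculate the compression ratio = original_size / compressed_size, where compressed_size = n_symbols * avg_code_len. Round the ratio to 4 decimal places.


original_size = n_symbols * orig_bits = 8127 * 32 = 260064 bits
compressed_size = n_symbols * avg_code_len = 8127 * 17.27 = 140353.29 bits
ratio = original_size / compressed_size = 260064 / 140353.29 = 1.8529

Compression ratio = 1.8529


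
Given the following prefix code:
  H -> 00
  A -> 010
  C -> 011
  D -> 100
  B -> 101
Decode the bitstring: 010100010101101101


Decoding step by step:
Bits 010 -> A
Bits 100 -> D
Bits 010 -> A
Bits 101 -> B
Bits 101 -> B
Bits 101 -> B


Decoded message: ADABBB


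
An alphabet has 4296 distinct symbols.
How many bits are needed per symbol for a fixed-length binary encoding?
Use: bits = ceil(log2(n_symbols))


log2(4296) = 12.0688
Bracket: 2^12 = 4096 < 4296 <= 2^13 = 8192
So ceil(log2(4296)) = 13

bits = ceil(log2(4296)) = ceil(12.0688) = 13 bits


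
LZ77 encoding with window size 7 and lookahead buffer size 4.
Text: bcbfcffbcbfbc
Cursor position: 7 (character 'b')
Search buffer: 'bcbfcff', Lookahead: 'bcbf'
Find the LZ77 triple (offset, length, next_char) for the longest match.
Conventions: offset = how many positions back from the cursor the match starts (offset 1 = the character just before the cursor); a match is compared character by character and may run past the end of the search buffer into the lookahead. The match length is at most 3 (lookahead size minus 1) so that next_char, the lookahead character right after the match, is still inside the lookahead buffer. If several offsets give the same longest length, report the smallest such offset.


Try each offset into the search buffer:
  offset=1 (pos 6, char 'f'): match length 0
  offset=2 (pos 5, char 'f'): match length 0
  offset=3 (pos 4, char 'c'): match length 0
  offset=4 (pos 3, char 'f'): match length 0
  offset=5 (pos 2, char 'b'): match length 1
  offset=6 (pos 1, char 'c'): match length 0
  offset=7 (pos 0, char 'b'): match length 3
Longest match has length 3 at offset 7.
next_char = character at position 7 + 3 = 10 -> 'f'

Best match: offset=7, length=3 (matching 'bcb' starting at position 0)
LZ77 triple: (7, 3, 'f')


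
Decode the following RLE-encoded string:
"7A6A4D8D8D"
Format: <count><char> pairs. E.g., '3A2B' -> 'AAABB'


Expanding each <count><char> pair:
  7A -> 'AAAAAAA'
  6A -> 'AAAAAA'
  4D -> 'DDDD'
  8D -> 'DDDDDDDD'
  8D -> 'DDDDDDDD'

Decoded = AAAAAAAAAAAAADDDDDDDDDDDDDDDDDDDD


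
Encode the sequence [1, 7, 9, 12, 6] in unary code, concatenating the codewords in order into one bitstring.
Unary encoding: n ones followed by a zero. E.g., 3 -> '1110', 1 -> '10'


Encode each number as n ones followed by a terminating 0:
  1 -> 10 (2 bits)
  7 -> 11111110 (8 bits)
  9 -> 1111111110 (10 bits)
  12 -> 1111111111110 (13 bits)
  6 -> 1111110 (7 bits)
Total length = 2 + 8 + 10 + 13 + 7 = 40 bits.

Unary([1, 7, 9, 12, 6]) = 1011111110111111111011111111111101111110 (40 bits)


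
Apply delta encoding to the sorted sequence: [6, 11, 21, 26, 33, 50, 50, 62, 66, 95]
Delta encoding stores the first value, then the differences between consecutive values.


First value: 6
Deltas:
  11 - 6 = 5
  21 - 11 = 10
  26 - 21 = 5
  33 - 26 = 7
  50 - 33 = 17
  50 - 50 = 0
  62 - 50 = 12
  66 - 62 = 4
  95 - 66 = 29


Delta encoded: [6, 5, 10, 5, 7, 17, 0, 12, 4, 29]


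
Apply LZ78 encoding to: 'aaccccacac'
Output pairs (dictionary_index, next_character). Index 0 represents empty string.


LZ78 encoding steps:
Dictionary: {0: ''}
Step 1: w='' (idx 0), next='a' -> output (0, 'a'), add 'a' as idx 1
Step 2: w='a' (idx 1), next='c' -> output (1, 'c'), add 'ac' as idx 2
Step 3: w='' (idx 0), next='c' -> output (0, 'c'), add 'c' as idx 3
Step 4: w='c' (idx 3), next='c' -> output (3, 'c'), add 'cc' as idx 4
Step 5: w='ac' (idx 2), next='a' -> output (2, 'a'), add 'aca' as idx 5
Step 6: w='c' (idx 3), end of input -> output (3, '')


Encoded: [(0, 'a'), (1, 'c'), (0, 'c'), (3, 'c'), (2, 'a'), (3, '')]


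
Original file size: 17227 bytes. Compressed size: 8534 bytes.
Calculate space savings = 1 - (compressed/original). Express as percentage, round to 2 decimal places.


ratio = compressed/original = 8534/17227 = 0.495385
savings = 1 - ratio = 1 - 0.495385 = 0.504615
as a percentage: 0.504615 * 100 = 50.46%

Space savings = 1 - 8534/17227 = 50.46%


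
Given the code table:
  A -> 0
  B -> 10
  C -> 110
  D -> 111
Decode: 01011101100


Decoding:
0 -> A
10 -> B
111 -> D
0 -> A
110 -> C
0 -> A


Result: ABDACA


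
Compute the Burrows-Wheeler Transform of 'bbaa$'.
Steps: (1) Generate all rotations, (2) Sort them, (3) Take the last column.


Rotations (sorted):
  0: $bbaa -> last char: a
  1: a$bba -> last char: a
  2: aa$bb -> last char: b
  3: baa$b -> last char: b
  4: bbaa$ -> last char: $


BWT = aabb$


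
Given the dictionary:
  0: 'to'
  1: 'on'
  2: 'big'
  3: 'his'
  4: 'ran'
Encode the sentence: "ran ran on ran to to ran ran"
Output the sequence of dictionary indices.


Look up each word in the dictionary:
  'ran' -> 4
  'ran' -> 4
  'on' -> 1
  'ran' -> 4
  'to' -> 0
  'to' -> 0
  'ran' -> 4
  'ran' -> 4

Encoded: [4, 4, 1, 4, 0, 0, 4, 4]


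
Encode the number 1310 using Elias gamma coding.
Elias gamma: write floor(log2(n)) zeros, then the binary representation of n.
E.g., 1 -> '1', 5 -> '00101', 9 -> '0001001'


num_bits = floor(log2(1310)) + 1 = 11
leading_zeros = num_bits - 1 = 10
binary(1310) = 10100011110

Elias gamma(1310) = '0000000000' + '10100011110' = 000000000010100011110 (21 bits)


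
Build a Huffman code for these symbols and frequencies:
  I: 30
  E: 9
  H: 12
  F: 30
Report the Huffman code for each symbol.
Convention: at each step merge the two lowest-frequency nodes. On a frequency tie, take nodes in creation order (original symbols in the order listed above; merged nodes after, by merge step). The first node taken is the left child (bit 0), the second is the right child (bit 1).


Huffman tree construction:
Step 1: Merge E(9) + H(12) = 21
Step 2: Merge (E+H)(21) + I(30) = 51
Step 3: Merge F(30) + ((E+H)+I)(51) = 81
Read each symbol's code off the tree from the root (left child = 0, right child = 1).

Codes:
  I: 11 (length 2)
  E: 100 (length 3)
  H: 101 (length 3)
  F: 0 (length 1)
Average code length: 153/81 = 1.8889 bits/symbol


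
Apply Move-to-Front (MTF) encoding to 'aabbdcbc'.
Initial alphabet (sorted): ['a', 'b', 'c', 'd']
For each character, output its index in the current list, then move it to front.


MTF encoding:
'a': index 0 in ['a', 'b', 'c', 'd'] -> ['a', 'b', 'c', 'd']
'a': index 0 in ['a', 'b', 'c', 'd'] -> ['a', 'b', 'c', 'd']
'b': index 1 in ['a', 'b', 'c', 'd'] -> ['b', 'a', 'c', 'd']
'b': index 0 in ['b', 'a', 'c', 'd'] -> ['b', 'a', 'c', 'd']
'd': index 3 in ['b', 'a', 'c', 'd'] -> ['d', 'b', 'a', 'c']
'c': index 3 in ['d', 'b', 'a', 'c'] -> ['c', 'd', 'b', 'a']
'b': index 2 in ['c', 'd', 'b', 'a'] -> ['b', 'c', 'd', 'a']
'c': index 1 in ['b', 'c', 'd', 'a'] -> ['c', 'b', 'd', 'a']


Output: [0, 0, 1, 0, 3, 3, 2, 1]


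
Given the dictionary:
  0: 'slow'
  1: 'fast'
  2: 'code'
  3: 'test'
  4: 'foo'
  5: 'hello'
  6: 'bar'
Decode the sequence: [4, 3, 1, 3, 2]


Look up each index in the dictionary:
  4 -> 'foo'
  3 -> 'test'
  1 -> 'fast'
  3 -> 'test'
  2 -> 'code'

Decoded: "foo test fast test code"


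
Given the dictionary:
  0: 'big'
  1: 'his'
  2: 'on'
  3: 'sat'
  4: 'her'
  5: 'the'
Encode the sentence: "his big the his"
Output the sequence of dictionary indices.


Look up each word in the dictionary:
  'his' -> 1
  'big' -> 0
  'the' -> 5
  'his' -> 1

Encoded: [1, 0, 5, 1]


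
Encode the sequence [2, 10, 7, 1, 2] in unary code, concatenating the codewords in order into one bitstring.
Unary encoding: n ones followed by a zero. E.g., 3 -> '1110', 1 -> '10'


Encode each number as n ones followed by a terminating 0:
  2 -> 110 (3 bits)
  10 -> 11111111110 (11 bits)
  7 -> 11111110 (8 bits)
  1 -> 10 (2 bits)
  2 -> 110 (3 bits)
Total length = 3 + 11 + 8 + 2 + 3 = 27 bits.

Unary([2, 10, 7, 1, 2]) = 110111111111101111111010110 (27 bits)
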